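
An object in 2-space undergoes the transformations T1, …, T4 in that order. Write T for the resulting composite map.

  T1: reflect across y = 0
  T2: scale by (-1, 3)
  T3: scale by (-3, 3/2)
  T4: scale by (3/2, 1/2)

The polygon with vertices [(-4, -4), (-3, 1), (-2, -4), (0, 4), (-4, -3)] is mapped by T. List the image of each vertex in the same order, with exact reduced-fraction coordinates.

image vertices: (-18, 9), (-27/2, -9/4), (-9, 9), (0, -9), (-18, 27/4)

T1 reflect across y = 0: (-4, -4) → (-4, 4); (-3, 1) → (-3, -1); (-2, -4) → (-2, 4); (0, 4) → (0, -4); (-4, -3) → (-4, 3)
T2 scale by (-1, 3): (-4, 4) → (4, 12); (-3, -1) → (3, -3); (-2, 4) → (2, 12); (0, -4) → (0, -12); (-4, 3) → (4, 9)
T3 scale by (-3, 3/2): (4, 12) → (-12, 18); (3, -3) → (-9, -9/2); (2, 12) → (-6, 18); (0, -12) → (0, -18); (4, 9) → (-12, 27/2)
T4 scale by (3/2, 1/2): (-12, 18) → (-18, 9); (-9, -9/2) → (-27/2, -9/4); (-6, 18) → (-9, 9); (0, -18) → (0, -9); (-12, 27/2) → (-18, 27/4)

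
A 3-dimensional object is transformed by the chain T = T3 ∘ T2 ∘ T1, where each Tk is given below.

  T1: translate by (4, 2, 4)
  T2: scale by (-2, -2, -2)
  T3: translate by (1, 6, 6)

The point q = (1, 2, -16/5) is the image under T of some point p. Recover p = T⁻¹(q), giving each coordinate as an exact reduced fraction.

p = (-4, 0, 3/5)

T1 = [1 0 0 4; 0 1 0 2; 0 0 1 4; 0 0 0 1]
T2·T1 = [-2 0 0 -8; 0 -2 0 -4; 0 0 -2 -8; 0 0 0 1]
T3·…·T1 = [-2 0 0 -7; 0 -2 0 2; 0 0 -2 -2; 0 0 0 1]
det M = -8; M⁻¹ = [-1/2 0 0 -7/2; 0 -1/2 0 1; 0 0 -1/2 -1; 0 0 0 1]
M⁻¹ · (1, 2, -16/5)ᵀ = (-4, 0, 3/5)ᵀ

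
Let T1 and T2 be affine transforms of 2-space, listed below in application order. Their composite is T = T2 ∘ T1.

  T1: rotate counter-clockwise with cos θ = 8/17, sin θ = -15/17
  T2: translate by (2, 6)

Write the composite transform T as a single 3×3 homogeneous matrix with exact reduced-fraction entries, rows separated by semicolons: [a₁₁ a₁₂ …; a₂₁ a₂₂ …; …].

T = [8/17 15/17 2; -15/17 8/17 6; 0 0 1]

T1 = [8/17 15/17 0; -15/17 8/17 0; 0 0 1]
T2·T1 = [8/17 15/17 2; -15/17 8/17 6; 0 0 1]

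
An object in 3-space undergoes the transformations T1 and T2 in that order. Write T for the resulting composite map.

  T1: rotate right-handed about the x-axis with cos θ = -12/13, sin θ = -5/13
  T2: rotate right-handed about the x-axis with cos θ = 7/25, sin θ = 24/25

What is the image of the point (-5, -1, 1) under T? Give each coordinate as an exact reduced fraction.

T(p) = (-5, 287/325, 359/325)

T1 rotate right-handed about the x-axis with cos θ = -12/13, sin θ = -5/13: (-5, -1, 1) → (-5, 17/13, -7/13)
T2 rotate right-handed about the x-axis with cos θ = 7/25, sin θ = 24/25: (-5, 17/13, -7/13) → (-5, 287/325, 359/325)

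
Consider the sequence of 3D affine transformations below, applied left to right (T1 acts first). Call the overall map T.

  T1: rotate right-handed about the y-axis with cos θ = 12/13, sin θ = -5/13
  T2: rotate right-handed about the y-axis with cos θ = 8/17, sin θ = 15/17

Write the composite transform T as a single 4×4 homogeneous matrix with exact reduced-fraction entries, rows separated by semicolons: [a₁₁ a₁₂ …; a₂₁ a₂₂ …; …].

T = [171/221 0 140/221 0; 0 1 0 0; -140/221 0 171/221 0; 0 0 0 1]

T1 = [12/13 0 -5/13 0; 0 1 0 0; 5/13 0 12/13 0; 0 0 0 1]
T2·T1 = [171/221 0 140/221 0; 0 1 0 0; -140/221 0 171/221 0; 0 0 0 1]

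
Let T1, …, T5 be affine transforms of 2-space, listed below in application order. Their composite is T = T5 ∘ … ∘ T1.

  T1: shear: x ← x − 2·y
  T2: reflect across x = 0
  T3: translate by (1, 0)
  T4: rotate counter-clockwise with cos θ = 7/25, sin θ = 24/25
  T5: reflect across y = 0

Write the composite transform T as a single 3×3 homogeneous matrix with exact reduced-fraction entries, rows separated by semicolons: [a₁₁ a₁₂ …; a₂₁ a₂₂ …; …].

T = [-7/25 -2/5 7/25; 24/25 -11/5 -24/25; 0 0 1]

T1 = [1 -2 0; 0 1 0; 0 0 1]
T2·T1 = [-1 2 0; 0 1 0; 0 0 1]
T3·…·T1 = [-1 2 1; 0 1 0; 0 0 1]
T4·…·T1 = [-7/25 -2/5 7/25; -24/25 11/5 24/25; 0 0 1]
T5·…·T1 = [-7/25 -2/5 7/25; 24/25 -11/5 -24/25; 0 0 1]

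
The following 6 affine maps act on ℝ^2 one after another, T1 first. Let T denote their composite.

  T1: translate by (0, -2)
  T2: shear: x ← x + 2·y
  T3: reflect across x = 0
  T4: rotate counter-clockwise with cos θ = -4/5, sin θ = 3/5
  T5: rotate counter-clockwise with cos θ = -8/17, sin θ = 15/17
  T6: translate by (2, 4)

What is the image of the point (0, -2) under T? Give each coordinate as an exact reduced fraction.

T(p) = (-54/17, -56/17)

T1 translate by (0, -2): (0, -2) → (0, -4)
T2 shear: x ← x + 2·y: (0, -4) → (-8, -4)
T3 reflect across x = 0: (-8, -4) → (8, -4)
T4 rotate counter-clockwise with cos θ = -4/5, sin θ = 3/5: (8, -4) → (-4, 8)
T5 rotate counter-clockwise with cos θ = -8/17, sin θ = 15/17: (-4, 8) → (-88/17, -124/17)
T6 translate by (2, 4): (-88/17, -124/17) → (-54/17, -56/17)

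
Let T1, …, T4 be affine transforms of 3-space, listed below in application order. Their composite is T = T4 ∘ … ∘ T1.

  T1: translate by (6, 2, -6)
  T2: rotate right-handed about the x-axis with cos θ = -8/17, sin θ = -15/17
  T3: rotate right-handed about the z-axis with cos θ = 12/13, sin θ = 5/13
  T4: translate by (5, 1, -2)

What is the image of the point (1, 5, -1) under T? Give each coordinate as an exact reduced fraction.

T(p) = (3338/221, -1116/221, -83/17)

T1 translate by (6, 2, -6): (1, 5, -1) → (7, 7, -7)
T2 rotate right-handed about the x-axis with cos θ = -8/17, sin θ = -15/17: (7, 7, -7) → (7, -161/17, -49/17)
T3 rotate right-handed about the z-axis with cos θ = 12/13, sin θ = 5/13: (7, -161/17, -49/17) → (2233/221, -1337/221, -49/17)
T4 translate by (5, 1, -2): (2233/221, -1337/221, -49/17) → (3338/221, -1116/221, -83/17)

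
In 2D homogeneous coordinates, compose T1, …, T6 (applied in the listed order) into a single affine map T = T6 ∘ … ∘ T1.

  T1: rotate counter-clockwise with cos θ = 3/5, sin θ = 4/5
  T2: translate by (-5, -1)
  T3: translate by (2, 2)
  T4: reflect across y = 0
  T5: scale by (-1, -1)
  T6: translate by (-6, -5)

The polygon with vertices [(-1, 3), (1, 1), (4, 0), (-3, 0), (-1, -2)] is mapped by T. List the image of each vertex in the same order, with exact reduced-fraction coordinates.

T1 rotate counter-clockwise with cos θ = 3/5, sin θ = 4/5: (-1, 3) → (-3, 1); (1, 1) → (-1/5, 7/5); (4, 0) → (12/5, 16/5); (-3, 0) → (-9/5, -12/5); (-1, -2) → (1, -2)
T2 translate by (-5, -1): (-3, 1) → (-8, 0); (-1/5, 7/5) → (-26/5, 2/5); (12/5, 16/5) → (-13/5, 11/5); (-9/5, -12/5) → (-34/5, -17/5); (1, -2) → (-4, -3)
T3 translate by (2, 2): (-8, 0) → (-6, 2); (-26/5, 2/5) → (-16/5, 12/5); (-13/5, 11/5) → (-3/5, 21/5); (-34/5, -17/5) → (-24/5, -7/5); (-4, -3) → (-2, -1)
T4 reflect across y = 0: (-6, 2) → (-6, -2); (-16/5, 12/5) → (-16/5, -12/5); (-3/5, 21/5) → (-3/5, -21/5); (-24/5, -7/5) → (-24/5, 7/5); (-2, -1) → (-2, 1)
T5 scale by (-1, -1): (-6, -2) → (6, 2); (-16/5, -12/5) → (16/5, 12/5); (-3/5, -21/5) → (3/5, 21/5); (-24/5, 7/5) → (24/5, -7/5); (-2, 1) → (2, -1)
T6 translate by (-6, -5): (6, 2) → (0, -3); (16/5, 12/5) → (-14/5, -13/5); (3/5, 21/5) → (-27/5, -4/5); (24/5, -7/5) → (-6/5, -32/5); (2, -1) → (-4, -6)

image vertices: (0, -3), (-14/5, -13/5), (-27/5, -4/5), (-6/5, -32/5), (-4, -6)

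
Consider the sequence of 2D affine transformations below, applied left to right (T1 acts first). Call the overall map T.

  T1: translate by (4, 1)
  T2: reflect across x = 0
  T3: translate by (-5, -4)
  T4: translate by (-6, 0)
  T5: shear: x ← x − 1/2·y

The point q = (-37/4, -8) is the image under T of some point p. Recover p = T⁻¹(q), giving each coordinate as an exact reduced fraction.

T1 = [1 0 4; 0 1 1; 0 0 1]
T2·T1 = [-1 0 -4; 0 1 1; 0 0 1]
T3·…·T1 = [-1 0 -9; 0 1 -3; 0 0 1]
T4·…·T1 = [-1 0 -15; 0 1 -3; 0 0 1]
T5·…·T1 = [-1 -1/2 -27/2; 0 1 -3; 0 0 1]
det M = -1; M⁻¹ = [-1 -1/2 -15; 0 1 3; 0 0 1]
M⁻¹ · (-37/4, -8)ᵀ = (-7/4, -5)ᵀ

p = (-7/4, -5)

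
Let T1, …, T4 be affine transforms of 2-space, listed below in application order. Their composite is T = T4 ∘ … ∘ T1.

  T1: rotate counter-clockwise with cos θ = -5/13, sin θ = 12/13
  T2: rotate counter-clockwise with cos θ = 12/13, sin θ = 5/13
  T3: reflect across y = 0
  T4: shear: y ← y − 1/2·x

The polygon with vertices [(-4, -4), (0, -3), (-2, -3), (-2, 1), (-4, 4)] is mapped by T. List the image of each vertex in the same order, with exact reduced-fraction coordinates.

T1 rotate counter-clockwise with cos θ = -5/13, sin θ = 12/13: (-4, -4) → (68/13, -28/13); (0, -3) → (36/13, 15/13); (-2, -3) → (46/13, -9/13); (-2, 1) → (-2/13, -29/13); (-4, 4) → (-28/13, -68/13)
T2 rotate counter-clockwise with cos θ = 12/13, sin θ = 5/13: (68/13, -28/13) → (956/169, 4/169); (36/13, 15/13) → (357/169, 360/169); (46/13, -9/13) → (597/169, 122/169); (-2/13, -29/13) → (121/169, -358/169); (-28/13, -68/13) → (4/169, -956/169)
T3 reflect across y = 0: (956/169, 4/169) → (956/169, -4/169); (357/169, 360/169) → (357/169, -360/169); (597/169, 122/169) → (597/169, -122/169); (121/169, -358/169) → (121/169, 358/169); (4/169, -956/169) → (4/169, 956/169)
T4 shear: y ← y − 1/2·x: (956/169, -4/169) → (956/169, -482/169); (357/169, -360/169) → (357/169, -1077/338); (597/169, -122/169) → (597/169, -841/338); (121/169, 358/169) → (121/169, 595/338); (4/169, 956/169) → (4/169, 954/169)

image vertices: (956/169, -482/169), (357/169, -1077/338), (597/169, -841/338), (121/169, 595/338), (4/169, 954/169)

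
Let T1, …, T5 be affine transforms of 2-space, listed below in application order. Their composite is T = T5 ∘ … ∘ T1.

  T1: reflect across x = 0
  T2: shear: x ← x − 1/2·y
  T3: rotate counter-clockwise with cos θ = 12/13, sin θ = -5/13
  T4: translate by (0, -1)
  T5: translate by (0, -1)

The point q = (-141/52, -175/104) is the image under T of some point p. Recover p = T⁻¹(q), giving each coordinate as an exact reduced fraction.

T1 = [-1 0 0; 0 1 0; 0 0 1]
T2·T1 = [-1 -1/2 0; 0 1 0; 0 0 1]
T3·…·T1 = [-12/13 -1/13 0; 5/13 29/26 0; 0 0 1]
T4·…·T1 = [-12/13 -1/13 0; 5/13 29/26 -1; 0 0 1]
T5·…·T1 = [-12/13 -1/13 0; 5/13 29/26 -2; 0 0 1]
det M = -1; M⁻¹ = [-29/26 -1/13 -2/13; 5/13 12/13 24/13; 0 0 1]
M⁻¹ · (-141/52, -175/104)ᵀ = (3, -3/4)ᵀ

p = (3, -3/4)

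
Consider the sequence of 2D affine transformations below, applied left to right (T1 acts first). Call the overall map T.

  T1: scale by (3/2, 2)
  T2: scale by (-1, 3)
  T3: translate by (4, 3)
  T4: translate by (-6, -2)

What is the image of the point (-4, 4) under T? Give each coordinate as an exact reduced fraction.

T(p) = (4, 25)

T1 scale by (3/2, 2): (-4, 4) → (-6, 8)
T2 scale by (-1, 3): (-6, 8) → (6, 24)
T3 translate by (4, 3): (6, 24) → (10, 27)
T4 translate by (-6, -2): (10, 27) → (4, 25)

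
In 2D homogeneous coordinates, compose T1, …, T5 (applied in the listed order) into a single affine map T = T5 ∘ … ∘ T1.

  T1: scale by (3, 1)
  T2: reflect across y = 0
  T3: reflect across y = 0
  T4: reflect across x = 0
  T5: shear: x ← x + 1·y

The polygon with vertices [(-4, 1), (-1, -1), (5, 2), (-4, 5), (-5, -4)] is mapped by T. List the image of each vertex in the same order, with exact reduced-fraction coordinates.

image vertices: (13, 1), (2, -1), (-13, 2), (17, 5), (11, -4)

T1 scale by (3, 1): (-4, 1) → (-12, 1); (-1, -1) → (-3, -1); (5, 2) → (15, 2); (-4, 5) → (-12, 5); (-5, -4) → (-15, -4)
T2 reflect across y = 0: (-12, 1) → (-12, -1); (-3, -1) → (-3, 1); (15, 2) → (15, -2); (-12, 5) → (-12, -5); (-15, -4) → (-15, 4)
T3 reflect across y = 0: (-12, -1) → (-12, 1); (-3, 1) → (-3, -1); (15, -2) → (15, 2); (-12, -5) → (-12, 5); (-15, 4) → (-15, -4)
T4 reflect across x = 0: (-12, 1) → (12, 1); (-3, -1) → (3, -1); (15, 2) → (-15, 2); (-12, 5) → (12, 5); (-15, -4) → (15, -4)
T5 shear: x ← x + 1·y: (12, 1) → (13, 1); (3, -1) → (2, -1); (-15, 2) → (-13, 2); (12, 5) → (17, 5); (15, -4) → (11, -4)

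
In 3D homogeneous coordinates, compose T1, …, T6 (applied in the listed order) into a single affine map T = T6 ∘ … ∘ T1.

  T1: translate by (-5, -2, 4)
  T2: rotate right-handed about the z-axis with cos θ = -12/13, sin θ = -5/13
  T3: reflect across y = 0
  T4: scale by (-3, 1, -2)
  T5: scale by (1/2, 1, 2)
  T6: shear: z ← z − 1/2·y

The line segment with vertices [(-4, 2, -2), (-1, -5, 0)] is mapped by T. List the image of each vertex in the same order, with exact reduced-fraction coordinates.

image vertices: (-162/13, -45/13, -163/26), (-111/26, -114/13, -151/13)

T1 translate by (-5, -2, 4): (-4, 2, -2) → (-9, 0, 2); (-1, -5, 0) → (-6, -7, 4)
T2 rotate right-handed about the z-axis with cos θ = -12/13, sin θ = -5/13: (-9, 0, 2) → (108/13, 45/13, 2); (-6, -7, 4) → (37/13, 114/13, 4)
T3 reflect across y = 0: (108/13, 45/13, 2) → (108/13, -45/13, 2); (37/13, 114/13, 4) → (37/13, -114/13, 4)
T4 scale by (-3, 1, -2): (108/13, -45/13, 2) → (-324/13, -45/13, -4); (37/13, -114/13, 4) → (-111/13, -114/13, -8)
T5 scale by (1/2, 1, 2): (-324/13, -45/13, -4) → (-162/13, -45/13, -8); (-111/13, -114/13, -8) → (-111/26, -114/13, -16)
T6 shear: z ← z − 1/2·y: (-162/13, -45/13, -8) → (-162/13, -45/13, -163/26); (-111/26, -114/13, -16) → (-111/26, -114/13, -151/13)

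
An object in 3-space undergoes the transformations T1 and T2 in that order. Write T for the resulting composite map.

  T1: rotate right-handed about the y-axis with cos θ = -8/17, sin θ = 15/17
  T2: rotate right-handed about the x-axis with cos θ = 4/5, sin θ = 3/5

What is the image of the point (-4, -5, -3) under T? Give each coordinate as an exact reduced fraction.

T(p) = (-13/17, -592/85, 81/85)

T1 rotate right-handed about the y-axis with cos θ = -8/17, sin θ = 15/17: (-4, -5, -3) → (-13/17, -5, 84/17)
T2 rotate right-handed about the x-axis with cos θ = 4/5, sin θ = 3/5: (-13/17, -5, 84/17) → (-13/17, -592/85, 81/85)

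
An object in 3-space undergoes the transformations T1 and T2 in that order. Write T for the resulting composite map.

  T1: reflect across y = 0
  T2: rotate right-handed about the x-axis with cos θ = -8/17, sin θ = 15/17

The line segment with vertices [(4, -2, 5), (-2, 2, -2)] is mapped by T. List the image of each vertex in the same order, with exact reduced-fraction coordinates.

T1 reflect across y = 0: (4, -2, 5) → (4, 2, 5); (-2, 2, -2) → (-2, -2, -2)
T2 rotate right-handed about the x-axis with cos θ = -8/17, sin θ = 15/17: (4, 2, 5) → (4, -91/17, -10/17); (-2, -2, -2) → (-2, 46/17, -14/17)

image vertices: (4, -91/17, -10/17), (-2, 46/17, -14/17)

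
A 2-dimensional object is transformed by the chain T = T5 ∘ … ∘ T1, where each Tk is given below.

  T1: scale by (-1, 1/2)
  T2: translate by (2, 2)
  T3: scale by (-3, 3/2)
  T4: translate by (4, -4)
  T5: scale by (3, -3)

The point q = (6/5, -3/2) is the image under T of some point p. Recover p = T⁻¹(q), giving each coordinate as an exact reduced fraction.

T1 = [-1 0 0; 0 1/2 0; 0 0 1]
T2·T1 = [-1 0 2; 0 1/2 2; 0 0 1]
T3·…·T1 = [3 0 -6; 0 3/4 3; 0 0 1]
T4·…·T1 = [3 0 -2; 0 3/4 -1; 0 0 1]
T5·…·T1 = [9 0 -6; 0 -9/4 3; 0 0 1]
det M = -81/4; M⁻¹ = [1/9 0 2/3; 0 -4/9 4/3; 0 0 1]
M⁻¹ · (6/5, -3/2)ᵀ = (4/5, 2)ᵀ

p = (4/5, 2)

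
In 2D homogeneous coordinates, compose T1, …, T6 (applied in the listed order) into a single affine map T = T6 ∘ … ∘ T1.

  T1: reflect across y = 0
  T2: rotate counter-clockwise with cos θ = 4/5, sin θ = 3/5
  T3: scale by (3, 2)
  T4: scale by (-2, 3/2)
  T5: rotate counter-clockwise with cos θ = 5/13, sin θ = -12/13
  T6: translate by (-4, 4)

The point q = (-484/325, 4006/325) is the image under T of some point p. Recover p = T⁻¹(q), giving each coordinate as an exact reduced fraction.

T1 = [1 0 0; 0 -1 0; 0 0 1]
T2·T1 = [4/5 3/5 0; 3/5 -4/5 0; 0 0 1]
T3·…·T1 = [12/5 9/5 0; 6/5 -8/5 0; 0 0 1]
T4·…·T1 = [-24/5 -18/5 0; 9/5 -12/5 0; 0 0 1]
T5·…·T1 = [-12/65 -18/5 0; 333/65 12/5 0; 0 0 1]
T6·…·T1 = [-12/65 -18/5 -4; 333/65 12/5 4; 0 0 1]
det M = 18; M⁻¹ = [2/15 1/5 -4/15; -37/130 -2/195 -214/195; 0 0 1]
M⁻¹ · (-484/325, 4006/325)ᵀ = (2, -4/5)ᵀ

p = (2, -4/5)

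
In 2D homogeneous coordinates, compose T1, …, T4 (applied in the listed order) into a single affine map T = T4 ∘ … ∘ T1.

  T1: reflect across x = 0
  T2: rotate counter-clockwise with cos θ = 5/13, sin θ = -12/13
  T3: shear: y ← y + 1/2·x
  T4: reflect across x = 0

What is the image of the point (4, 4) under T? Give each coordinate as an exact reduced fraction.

T(p) = (-28/13, 82/13)

T1 reflect across x = 0: (4, 4) → (-4, 4)
T2 rotate counter-clockwise with cos θ = 5/13, sin θ = -12/13: (-4, 4) → (28/13, 68/13)
T3 shear: y ← y + 1/2·x: (28/13, 68/13) → (28/13, 82/13)
T4 reflect across x = 0: (28/13, 82/13) → (-28/13, 82/13)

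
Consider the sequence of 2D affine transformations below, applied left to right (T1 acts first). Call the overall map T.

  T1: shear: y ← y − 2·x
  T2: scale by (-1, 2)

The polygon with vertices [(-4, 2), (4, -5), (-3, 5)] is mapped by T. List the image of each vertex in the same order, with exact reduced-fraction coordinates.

image vertices: (4, 20), (-4, -26), (3, 22)

T1 shear: y ← y − 2·x: (-4, 2) → (-4, 10); (4, -5) → (4, -13); (-3, 5) → (-3, 11)
T2 scale by (-1, 2): (-4, 10) → (4, 20); (4, -13) → (-4, -26); (-3, 11) → (3, 22)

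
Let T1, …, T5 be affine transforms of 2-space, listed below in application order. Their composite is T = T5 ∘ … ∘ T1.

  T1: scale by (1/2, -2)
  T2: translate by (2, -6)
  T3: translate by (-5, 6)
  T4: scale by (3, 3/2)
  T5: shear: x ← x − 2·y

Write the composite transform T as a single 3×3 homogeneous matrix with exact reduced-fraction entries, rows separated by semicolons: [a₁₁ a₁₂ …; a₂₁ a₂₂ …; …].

T1 = [1/2 0 0; 0 -2 0; 0 0 1]
T2·T1 = [1/2 0 2; 0 -2 -6; 0 0 1]
T3·…·T1 = [1/2 0 -3; 0 -2 0; 0 0 1]
T4·…·T1 = [3/2 0 -9; 0 -3 0; 0 0 1]
T5·…·T1 = [3/2 6 -9; 0 -3 0; 0 0 1]

T = [3/2 6 -9; 0 -3 0; 0 0 1]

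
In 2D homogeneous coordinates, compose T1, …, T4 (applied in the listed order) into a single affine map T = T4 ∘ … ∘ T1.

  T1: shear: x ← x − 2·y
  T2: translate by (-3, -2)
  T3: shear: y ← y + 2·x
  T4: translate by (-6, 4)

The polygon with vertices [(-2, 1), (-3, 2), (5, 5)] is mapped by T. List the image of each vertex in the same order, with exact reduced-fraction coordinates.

image vertices: (-13, -11), (-16, -16), (-14, -9)

T1 shear: x ← x − 2·y: (-2, 1) → (-4, 1); (-3, 2) → (-7, 2); (5, 5) → (-5, 5)
T2 translate by (-3, -2): (-4, 1) → (-7, -1); (-7, 2) → (-10, 0); (-5, 5) → (-8, 3)
T3 shear: y ← y + 2·x: (-7, -1) → (-7, -15); (-10, 0) → (-10, -20); (-8, 3) → (-8, -13)
T4 translate by (-6, 4): (-7, -15) → (-13, -11); (-10, -20) → (-16, -16); (-8, -13) → (-14, -9)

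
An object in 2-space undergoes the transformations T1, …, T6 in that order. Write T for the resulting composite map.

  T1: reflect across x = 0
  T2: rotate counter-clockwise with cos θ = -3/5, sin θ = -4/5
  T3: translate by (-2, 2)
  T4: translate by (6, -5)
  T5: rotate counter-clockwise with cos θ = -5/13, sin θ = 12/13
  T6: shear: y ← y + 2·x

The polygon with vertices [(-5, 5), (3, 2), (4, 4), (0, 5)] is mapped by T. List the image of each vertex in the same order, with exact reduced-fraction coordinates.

image vertices: (95/13, 300/13), (-77/65, 67/13), (-108/65, 83/13), (32/13, 190/13)

T1 reflect across x = 0: (-5, 5) → (5, 5); (3, 2) → (-3, 2); (4, 4) → (-4, 4); (0, 5) → (0, 5)
T2 rotate counter-clockwise with cos θ = -3/5, sin θ = -4/5: (5, 5) → (1, -7); (-3, 2) → (17/5, 6/5); (-4, 4) → (28/5, 4/5); (0, 5) → (4, -3)
T3 translate by (-2, 2): (1, -7) → (-1, -5); (17/5, 6/5) → (7/5, 16/5); (28/5, 4/5) → (18/5, 14/5); (4, -3) → (2, -1)
T4 translate by (6, -5): (-1, -5) → (5, -10); (7/5, 16/5) → (37/5, -9/5); (18/5, 14/5) → (48/5, -11/5); (2, -1) → (8, -6)
T5 rotate counter-clockwise with cos θ = -5/13, sin θ = 12/13: (5, -10) → (95/13, 110/13); (37/5, -9/5) → (-77/65, 489/65); (48/5, -11/5) → (-108/65, 631/65); (8, -6) → (32/13, 126/13)
T6 shear: y ← y + 2·x: (95/13, 110/13) → (95/13, 300/13); (-77/65, 489/65) → (-77/65, 67/13); (-108/65, 631/65) → (-108/65, 83/13); (32/13, 126/13) → (32/13, 190/13)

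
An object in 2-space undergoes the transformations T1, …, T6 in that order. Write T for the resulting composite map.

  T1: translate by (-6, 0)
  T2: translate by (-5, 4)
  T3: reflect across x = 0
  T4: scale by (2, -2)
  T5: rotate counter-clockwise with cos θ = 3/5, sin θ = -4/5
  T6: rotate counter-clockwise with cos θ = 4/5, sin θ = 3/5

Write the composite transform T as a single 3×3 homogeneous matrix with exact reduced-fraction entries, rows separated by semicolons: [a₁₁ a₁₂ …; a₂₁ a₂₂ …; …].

T = [-48/25 -14/25 472/25; 14/25 -48/25 -346/25; 0 0 1]

T1 = [1 0 -6; 0 1 0; 0 0 1]
T2·T1 = [1 0 -11; 0 1 4; 0 0 1]
T3·…·T1 = [-1 0 11; 0 1 4; 0 0 1]
T4·…·T1 = [-2 0 22; 0 -2 -8; 0 0 1]
T5·…·T1 = [-6/5 -8/5 34/5; 8/5 -6/5 -112/5; 0 0 1]
T6·…·T1 = [-48/25 -14/25 472/25; 14/25 -48/25 -346/25; 0 0 1]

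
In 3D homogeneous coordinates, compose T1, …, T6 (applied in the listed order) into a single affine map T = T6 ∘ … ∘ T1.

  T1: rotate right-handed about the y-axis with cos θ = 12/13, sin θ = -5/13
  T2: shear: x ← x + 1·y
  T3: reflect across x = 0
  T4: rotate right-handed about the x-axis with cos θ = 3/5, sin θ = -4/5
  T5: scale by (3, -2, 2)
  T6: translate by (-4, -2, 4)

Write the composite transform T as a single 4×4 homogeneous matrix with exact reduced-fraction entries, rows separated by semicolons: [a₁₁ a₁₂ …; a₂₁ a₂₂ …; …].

T1 = [12/13 0 -5/13 0; 0 1 0 0; 5/13 0 12/13 0; 0 0 0 1]
T2·T1 = [12/13 1 -5/13 0; 0 1 0 0; 5/13 0 12/13 0; 0 0 0 1]
T3·…·T1 = [-12/13 -1 5/13 0; 0 1 0 0; 5/13 0 12/13 0; 0 0 0 1]
T4·…·T1 = [-12/13 -1 5/13 0; 4/13 3/5 48/65 0; 3/13 -4/5 36/65 0; 0 0 0 1]
T5·…·T1 = [-36/13 -3 15/13 0; -8/13 -6/5 -96/65 0; 6/13 -8/5 72/65 0; 0 0 0 1]
T6·…·T1 = [-36/13 -3 15/13 -4; -8/13 -6/5 -96/65 -2; 6/13 -8/5 72/65 4; 0 0 0 1]

T = [-36/13 -3 15/13 -4; -8/13 -6/5 -96/65 -2; 6/13 -8/5 72/65 4; 0 0 0 1]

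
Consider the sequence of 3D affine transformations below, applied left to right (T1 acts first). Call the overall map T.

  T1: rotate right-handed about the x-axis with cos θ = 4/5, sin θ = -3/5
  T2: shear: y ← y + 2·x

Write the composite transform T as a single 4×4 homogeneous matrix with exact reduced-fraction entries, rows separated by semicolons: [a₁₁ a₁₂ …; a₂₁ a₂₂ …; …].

T = [1 0 0 0; 2 4/5 3/5 0; 0 -3/5 4/5 0; 0 0 0 1]

T1 = [1 0 0 0; 0 4/5 3/5 0; 0 -3/5 4/5 0; 0 0 0 1]
T2·T1 = [1 0 0 0; 2 4/5 3/5 0; 0 -3/5 4/5 0; 0 0 0 1]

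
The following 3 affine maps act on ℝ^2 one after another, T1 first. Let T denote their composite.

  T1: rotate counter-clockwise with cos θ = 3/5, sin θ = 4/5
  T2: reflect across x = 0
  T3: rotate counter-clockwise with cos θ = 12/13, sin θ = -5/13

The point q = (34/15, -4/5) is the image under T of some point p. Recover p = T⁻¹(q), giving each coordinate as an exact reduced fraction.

p = (-4/3, 2)

T1 = [3/5 -4/5 0; 4/5 3/5 0; 0 0 1]
T2·T1 = [-3/5 4/5 0; 4/5 3/5 0; 0 0 1]
T3·…·T1 = [-16/65 63/65 0; 63/65 16/65 0; 0 0 1]
det M = -1; M⁻¹ = [-16/65 63/65 0; 63/65 16/65 0; 0 0 1]
M⁻¹ · (34/15, -4/5)ᵀ = (-4/3, 2)ᵀ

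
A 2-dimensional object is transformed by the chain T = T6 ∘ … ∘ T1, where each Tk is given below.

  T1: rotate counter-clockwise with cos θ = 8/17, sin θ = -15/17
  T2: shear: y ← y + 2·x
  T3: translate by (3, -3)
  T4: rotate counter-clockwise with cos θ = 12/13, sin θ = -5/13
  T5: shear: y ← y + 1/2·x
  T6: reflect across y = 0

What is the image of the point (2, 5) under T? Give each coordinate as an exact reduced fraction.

T(p) = (2409/221, -4373/442)

T1 rotate counter-clockwise with cos θ = 8/17, sin θ = -15/17: (2, 5) → (91/17, 10/17)
T2 shear: y ← y + 2·x: (91/17, 10/17) → (91/17, 192/17)
T3 translate by (3, -3): (91/17, 192/17) → (142/17, 141/17)
T4 rotate counter-clockwise with cos θ = 12/13, sin θ = -5/13: (142/17, 141/17) → (2409/221, 982/221)
T5 shear: y ← y + 1/2·x: (2409/221, 982/221) → (2409/221, 4373/442)
T6 reflect across y = 0: (2409/221, 4373/442) → (2409/221, -4373/442)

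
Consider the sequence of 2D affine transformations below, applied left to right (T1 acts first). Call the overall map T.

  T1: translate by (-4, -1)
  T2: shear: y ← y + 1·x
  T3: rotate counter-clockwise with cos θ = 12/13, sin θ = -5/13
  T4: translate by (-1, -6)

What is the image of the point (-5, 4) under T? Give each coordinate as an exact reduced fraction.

T1 translate by (-4, -1): (-5, 4) → (-9, 3)
T2 shear: y ← y + 1·x: (-9, 3) → (-9, -6)
T3 rotate counter-clockwise with cos θ = 12/13, sin θ = -5/13: (-9, -6) → (-138/13, -27/13)
T4 translate by (-1, -6): (-138/13, -27/13) → (-151/13, -105/13)

T(p) = (-151/13, -105/13)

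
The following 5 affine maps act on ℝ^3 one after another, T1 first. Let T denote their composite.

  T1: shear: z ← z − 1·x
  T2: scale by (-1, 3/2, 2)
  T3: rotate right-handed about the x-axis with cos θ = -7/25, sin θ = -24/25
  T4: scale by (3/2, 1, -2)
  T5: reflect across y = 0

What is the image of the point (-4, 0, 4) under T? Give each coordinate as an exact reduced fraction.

T1 shear: z ← z − 1·x: (-4, 0, 4) → (-4, 0, 8)
T2 scale by (-1, 3/2, 2): (-4, 0, 8) → (4, 0, 16)
T3 rotate right-handed about the x-axis with cos θ = -7/25, sin θ = -24/25: (4, 0, 16) → (4, 384/25, -112/25)
T4 scale by (3/2, 1, -2): (4, 384/25, -112/25) → (6, 384/25, 224/25)
T5 reflect across y = 0: (6, 384/25, 224/25) → (6, -384/25, 224/25)

T(p) = (6, -384/25, 224/25)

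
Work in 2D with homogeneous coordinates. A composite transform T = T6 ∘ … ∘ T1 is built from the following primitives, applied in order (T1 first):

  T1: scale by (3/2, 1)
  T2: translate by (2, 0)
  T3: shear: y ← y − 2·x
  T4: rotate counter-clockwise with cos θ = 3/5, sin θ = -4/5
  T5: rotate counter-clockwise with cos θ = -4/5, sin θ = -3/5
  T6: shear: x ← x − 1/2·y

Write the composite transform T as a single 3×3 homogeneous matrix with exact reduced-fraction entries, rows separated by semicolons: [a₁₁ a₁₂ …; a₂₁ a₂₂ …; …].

T1 = [3/2 0 0; 0 1 0; 0 0 1]
T2·T1 = [3/2 0 2; 0 1 0; 0 0 1]
T3·…·T1 = [3/2 0 2; -3 1 -4; 0 0 1]
T4·…·T1 = [-3/2 4/5 -2; -3 3/5 -4; 0 0 1]
T5·…·T1 = [-3/5 -7/25 -4/5; 33/10 -24/25 22/5; 0 0 1]
T6·…·T1 = [-9/4 1/5 -3; 33/10 -24/25 22/5; 0 0 1]

T = [-9/4 1/5 -3; 33/10 -24/25 22/5; 0 0 1]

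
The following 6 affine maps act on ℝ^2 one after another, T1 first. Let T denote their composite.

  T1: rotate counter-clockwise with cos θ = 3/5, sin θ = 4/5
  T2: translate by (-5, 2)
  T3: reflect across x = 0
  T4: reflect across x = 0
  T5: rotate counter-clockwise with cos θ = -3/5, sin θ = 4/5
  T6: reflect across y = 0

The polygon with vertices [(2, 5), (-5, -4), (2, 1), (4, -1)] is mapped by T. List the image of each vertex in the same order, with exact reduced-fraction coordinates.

image vertices: (-3/5, 51/5), (32/5, 6/5), (-3/5, 31/5), (-13/5, 21/5)

T1 rotate counter-clockwise with cos θ = 3/5, sin θ = 4/5: (2, 5) → (-14/5, 23/5); (-5, -4) → (1/5, -32/5); (2, 1) → (2/5, 11/5); (4, -1) → (16/5, 13/5)
T2 translate by (-5, 2): (-14/5, 23/5) → (-39/5, 33/5); (1/5, -32/5) → (-24/5, -22/5); (2/5, 11/5) → (-23/5, 21/5); (16/5, 13/5) → (-9/5, 23/5)
T3 reflect across x = 0: (-39/5, 33/5) → (39/5, 33/5); (-24/5, -22/5) → (24/5, -22/5); (-23/5, 21/5) → (23/5, 21/5); (-9/5, 23/5) → (9/5, 23/5)
T4 reflect across x = 0: (39/5, 33/5) → (-39/5, 33/5); (24/5, -22/5) → (-24/5, -22/5); (23/5, 21/5) → (-23/5, 21/5); (9/5, 23/5) → (-9/5, 23/5)
T5 rotate counter-clockwise with cos θ = -3/5, sin θ = 4/5: (-39/5, 33/5) → (-3/5, -51/5); (-24/5, -22/5) → (32/5, -6/5); (-23/5, 21/5) → (-3/5, -31/5); (-9/5, 23/5) → (-13/5, -21/5)
T6 reflect across y = 0: (-3/5, -51/5) → (-3/5, 51/5); (32/5, -6/5) → (32/5, 6/5); (-3/5, -31/5) → (-3/5, 31/5); (-13/5, -21/5) → (-13/5, 21/5)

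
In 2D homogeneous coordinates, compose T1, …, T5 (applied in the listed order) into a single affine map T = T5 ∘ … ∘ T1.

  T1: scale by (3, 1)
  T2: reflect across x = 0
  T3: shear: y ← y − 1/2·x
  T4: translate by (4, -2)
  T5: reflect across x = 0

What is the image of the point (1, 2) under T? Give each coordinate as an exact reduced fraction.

T1 scale by (3, 1): (1, 2) → (3, 2)
T2 reflect across x = 0: (3, 2) → (-3, 2)
T3 shear: y ← y − 1/2·x: (-3, 2) → (-3, 7/2)
T4 translate by (4, -2): (-3, 7/2) → (1, 3/2)
T5 reflect across x = 0: (1, 3/2) → (-1, 3/2)

T(p) = (-1, 3/2)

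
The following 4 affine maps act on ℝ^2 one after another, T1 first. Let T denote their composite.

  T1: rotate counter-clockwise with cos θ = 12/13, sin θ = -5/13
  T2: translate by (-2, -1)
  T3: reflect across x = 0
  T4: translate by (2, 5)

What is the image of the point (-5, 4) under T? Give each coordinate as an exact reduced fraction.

T(p) = (92/13, 125/13)

T1 rotate counter-clockwise with cos θ = 12/13, sin θ = -5/13: (-5, 4) → (-40/13, 73/13)
T2 translate by (-2, -1): (-40/13, 73/13) → (-66/13, 60/13)
T3 reflect across x = 0: (-66/13, 60/13) → (66/13, 60/13)
T4 translate by (2, 5): (66/13, 60/13) → (92/13, 125/13)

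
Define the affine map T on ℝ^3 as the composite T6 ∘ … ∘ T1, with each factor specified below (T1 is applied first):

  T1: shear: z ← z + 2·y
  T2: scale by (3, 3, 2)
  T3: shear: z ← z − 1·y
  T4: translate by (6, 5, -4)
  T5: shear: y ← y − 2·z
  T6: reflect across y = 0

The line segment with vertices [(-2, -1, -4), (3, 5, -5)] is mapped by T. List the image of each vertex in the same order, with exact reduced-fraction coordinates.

T1 shear: z ← z + 2·y: (-2, -1, -4) → (-2, -1, -6); (3, 5, -5) → (3, 5, 5)
T2 scale by (3, 3, 2): (-2, -1, -6) → (-6, -3, -12); (3, 5, 5) → (9, 15, 10)
T3 shear: z ← z − 1·y: (-6, -3, -12) → (-6, -3, -9); (9, 15, 10) → (9, 15, -5)
T4 translate by (6, 5, -4): (-6, -3, -9) → (0, 2, -13); (9, 15, -5) → (15, 20, -9)
T5 shear: y ← y − 2·z: (0, 2, -13) → (0, 28, -13); (15, 20, -9) → (15, 38, -9)
T6 reflect across y = 0: (0, 28, -13) → (0, -28, -13); (15, 38, -9) → (15, -38, -9)

image vertices: (0, -28, -13), (15, -38, -9)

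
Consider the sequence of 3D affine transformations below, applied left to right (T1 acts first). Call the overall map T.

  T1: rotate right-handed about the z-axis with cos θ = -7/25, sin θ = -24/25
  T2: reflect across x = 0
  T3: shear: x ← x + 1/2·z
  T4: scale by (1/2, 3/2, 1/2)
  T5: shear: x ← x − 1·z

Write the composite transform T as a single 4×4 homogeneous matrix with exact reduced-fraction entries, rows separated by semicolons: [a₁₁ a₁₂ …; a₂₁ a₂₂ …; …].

T = [7/50 -12/25 -1/4 0; -36/25 -21/50 0 0; 0 0 1/2 0; 0 0 0 1]

T1 = [-7/25 24/25 0 0; -24/25 -7/25 0 0; 0 0 1 0; 0 0 0 1]
T2·T1 = [7/25 -24/25 0 0; -24/25 -7/25 0 0; 0 0 1 0; 0 0 0 1]
T3·…·T1 = [7/25 -24/25 1/2 0; -24/25 -7/25 0 0; 0 0 1 0; 0 0 0 1]
T4·…·T1 = [7/50 -12/25 1/4 0; -36/25 -21/50 0 0; 0 0 1/2 0; 0 0 0 1]
T5·…·T1 = [7/50 -12/25 -1/4 0; -36/25 -21/50 0 0; 0 0 1/2 0; 0 0 0 1]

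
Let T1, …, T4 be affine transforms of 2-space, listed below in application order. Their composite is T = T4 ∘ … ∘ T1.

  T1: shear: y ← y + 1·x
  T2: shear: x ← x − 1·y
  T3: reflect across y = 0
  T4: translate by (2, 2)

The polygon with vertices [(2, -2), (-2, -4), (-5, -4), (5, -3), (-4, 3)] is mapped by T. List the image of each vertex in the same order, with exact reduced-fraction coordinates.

image vertices: (4, 2), (6, 8), (6, 11), (5, 0), (-1, 3)

T1 shear: y ← y + 1·x: (2, -2) → (2, 0); (-2, -4) → (-2, -6); (-5, -4) → (-5, -9); (5, -3) → (5, 2); (-4, 3) → (-4, -1)
T2 shear: x ← x − 1·y: (2, 0) → (2, 0); (-2, -6) → (4, -6); (-5, -9) → (4, -9); (5, 2) → (3, 2); (-4, -1) → (-3, -1)
T3 reflect across y = 0: (2, 0) → (2, 0); (4, -6) → (4, 6); (4, -9) → (4, 9); (3, 2) → (3, -2); (-3, -1) → (-3, 1)
T4 translate by (2, 2): (2, 0) → (4, 2); (4, 6) → (6, 8); (4, 9) → (6, 11); (3, -2) → (5, 0); (-3, 1) → (-1, 3)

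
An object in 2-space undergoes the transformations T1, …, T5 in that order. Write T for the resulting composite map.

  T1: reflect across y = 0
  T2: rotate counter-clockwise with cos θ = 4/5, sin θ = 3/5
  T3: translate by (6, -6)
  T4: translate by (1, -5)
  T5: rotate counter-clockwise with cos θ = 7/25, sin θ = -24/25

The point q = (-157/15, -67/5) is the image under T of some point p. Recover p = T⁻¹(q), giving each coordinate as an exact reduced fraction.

T1 = [1 0 0; 0 -1 0; 0 0 1]
T2·T1 = [4/5 3/5 0; 3/5 -4/5 0; 0 0 1]
T3·…·T1 = [4/5 3/5 6; 3/5 -4/5 -6; 0 0 1]
T4·…·T1 = [4/5 3/5 7; 3/5 -4/5 -11; 0 0 1]
T5·…·T1 = [4/5 -3/5 -43/5; -3/5 -4/5 -49/5; 0 0 1]
det M = -1; M⁻¹ = [4/5 -3/5 1; -3/5 -4/5 -13; 0 0 1]
M⁻¹ · (-157/15, -67/5)ᵀ = (2/3, 4)ᵀ

p = (2/3, 4)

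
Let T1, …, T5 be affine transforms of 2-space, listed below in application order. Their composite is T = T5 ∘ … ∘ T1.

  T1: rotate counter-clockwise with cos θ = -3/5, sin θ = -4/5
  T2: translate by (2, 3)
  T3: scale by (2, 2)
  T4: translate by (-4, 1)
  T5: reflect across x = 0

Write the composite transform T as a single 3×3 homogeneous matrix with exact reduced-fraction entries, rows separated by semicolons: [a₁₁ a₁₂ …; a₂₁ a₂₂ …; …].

T1 = [-3/5 4/5 0; -4/5 -3/5 0; 0 0 1]
T2·T1 = [-3/5 4/5 2; -4/5 -3/5 3; 0 0 1]
T3·…·T1 = [-6/5 8/5 4; -8/5 -6/5 6; 0 0 1]
T4·…·T1 = [-6/5 8/5 0; -8/5 -6/5 7; 0 0 1]
T5·…·T1 = [6/5 -8/5 0; -8/5 -6/5 7; 0 0 1]

T = [6/5 -8/5 0; -8/5 -6/5 7; 0 0 1]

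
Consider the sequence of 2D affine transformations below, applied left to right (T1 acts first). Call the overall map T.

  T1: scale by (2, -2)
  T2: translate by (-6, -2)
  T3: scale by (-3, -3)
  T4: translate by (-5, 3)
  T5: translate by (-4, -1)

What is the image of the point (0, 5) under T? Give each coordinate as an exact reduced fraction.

T(p) = (9, 38)

T1 scale by (2, -2): (0, 5) → (0, -10)
T2 translate by (-6, -2): (0, -10) → (-6, -12)
T3 scale by (-3, -3): (-6, -12) → (18, 36)
T4 translate by (-5, 3): (18, 36) → (13, 39)
T5 translate by (-4, -1): (13, 39) → (9, 38)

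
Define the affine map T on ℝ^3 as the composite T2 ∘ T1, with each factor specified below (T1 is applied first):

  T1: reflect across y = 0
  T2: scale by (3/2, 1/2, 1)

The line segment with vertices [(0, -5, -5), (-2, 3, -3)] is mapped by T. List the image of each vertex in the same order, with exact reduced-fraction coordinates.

image vertices: (0, 5/2, -5), (-3, -3/2, -3)

T1 reflect across y = 0: (0, -5, -5) → (0, 5, -5); (-2, 3, -3) → (-2, -3, -3)
T2 scale by (3/2, 1/2, 1): (0, 5, -5) → (0, 5/2, -5); (-2, -3, -3) → (-3, -3/2, -3)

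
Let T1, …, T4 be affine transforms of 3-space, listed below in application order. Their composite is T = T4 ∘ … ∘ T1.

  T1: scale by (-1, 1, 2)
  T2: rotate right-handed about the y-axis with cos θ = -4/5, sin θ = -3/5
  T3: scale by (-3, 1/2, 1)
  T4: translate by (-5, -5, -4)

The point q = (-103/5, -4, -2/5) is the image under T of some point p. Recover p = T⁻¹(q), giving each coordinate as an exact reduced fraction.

p = (2, 2, -3)

T1 = [-1 0 0 0; 0 1 0 0; 0 0 2 0; 0 0 0 1]
T2·T1 = [4/5 0 -6/5 0; 0 1 0 0; -3/5 0 -8/5 0; 0 0 0 1]
T3·…·T1 = [-12/5 0 18/5 0; 0 1/2 0 0; -3/5 0 -8/5 0; 0 0 0 1]
T4·…·T1 = [-12/5 0 18/5 -5; 0 1/2 0 -5; -3/5 0 -8/5 -4; 0 0 0 1]
det M = 3; M⁻¹ = [-4/15 0 -3/5 -56/15; 0 2 0 10; 1/10 0 -2/5 -11/10; 0 0 0 1]
M⁻¹ · (-103/5, -4, -2/5)ᵀ = (2, 2, -3)ᵀ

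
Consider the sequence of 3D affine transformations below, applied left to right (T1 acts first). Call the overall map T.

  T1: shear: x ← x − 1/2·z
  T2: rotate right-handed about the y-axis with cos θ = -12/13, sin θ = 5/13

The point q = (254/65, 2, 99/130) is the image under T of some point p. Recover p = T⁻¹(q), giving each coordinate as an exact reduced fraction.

T1 = [1 0 -1/2 0; 0 1 0 0; 0 0 1 0; 0 0 0 1]
T2·T1 = [-12/13 0 11/13 0; 0 1 0 0; -5/13 0 -19/26 0; 0 0 0 1]
det M = 1; M⁻¹ = [-19/26 0 -11/13 0; 0 1 0 0; 5/13 0 -12/13 0; 0 0 0 1]
M⁻¹ · (254/65, 2, 99/130)ᵀ = (-7/2, 2, 4/5)ᵀ

p = (-7/2, 2, 4/5)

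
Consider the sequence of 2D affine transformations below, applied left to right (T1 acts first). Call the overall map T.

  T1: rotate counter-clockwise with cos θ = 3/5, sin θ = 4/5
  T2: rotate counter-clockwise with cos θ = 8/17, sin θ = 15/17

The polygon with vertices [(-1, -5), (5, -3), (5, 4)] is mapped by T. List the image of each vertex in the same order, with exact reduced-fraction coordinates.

image vertices: (421/85, 103/85), (3/5, 29/5), (-488/85, 241/85)

T1 rotate counter-clockwise with cos θ = 3/5, sin θ = 4/5: (-1, -5) → (17/5, -19/5); (5, -3) → (27/5, 11/5); (5, 4) → (-1/5, 32/5)
T2 rotate counter-clockwise with cos θ = 8/17, sin θ = 15/17: (17/5, -19/5) → (421/85, 103/85); (27/5, 11/5) → (3/5, 29/5); (-1/5, 32/5) → (-488/85, 241/85)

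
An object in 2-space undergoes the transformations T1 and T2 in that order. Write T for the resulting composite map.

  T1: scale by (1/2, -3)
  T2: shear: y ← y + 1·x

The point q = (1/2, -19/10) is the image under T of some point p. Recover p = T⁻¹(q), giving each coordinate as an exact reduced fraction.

T1 = [1/2 0 0; 0 -3 0; 0 0 1]
T2·T1 = [1/2 0 0; 1/2 -3 0; 0 0 1]
det M = -3/2; M⁻¹ = [2 0 0; 1/3 -1/3 0; 0 0 1]
M⁻¹ · (1/2, -19/10)ᵀ = (1, 4/5)ᵀ

p = (1, 4/5)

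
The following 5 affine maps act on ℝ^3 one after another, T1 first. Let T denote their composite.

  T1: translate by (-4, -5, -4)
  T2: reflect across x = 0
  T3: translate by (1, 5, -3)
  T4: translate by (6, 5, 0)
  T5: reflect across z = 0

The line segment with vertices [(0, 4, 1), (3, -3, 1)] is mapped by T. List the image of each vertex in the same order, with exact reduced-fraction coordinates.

image vertices: (11, 9, 6), (8, 2, 6)

T1 translate by (-4, -5, -4): (0, 4, 1) → (-4, -1, -3); (3, -3, 1) → (-1, -8, -3)
T2 reflect across x = 0: (-4, -1, -3) → (4, -1, -3); (-1, -8, -3) → (1, -8, -3)
T3 translate by (1, 5, -3): (4, -1, -3) → (5, 4, -6); (1, -8, -3) → (2, -3, -6)
T4 translate by (6, 5, 0): (5, 4, -6) → (11, 9, -6); (2, -3, -6) → (8, 2, -6)
T5 reflect across z = 0: (11, 9, -6) → (11, 9, 6); (8, 2, -6) → (8, 2, 6)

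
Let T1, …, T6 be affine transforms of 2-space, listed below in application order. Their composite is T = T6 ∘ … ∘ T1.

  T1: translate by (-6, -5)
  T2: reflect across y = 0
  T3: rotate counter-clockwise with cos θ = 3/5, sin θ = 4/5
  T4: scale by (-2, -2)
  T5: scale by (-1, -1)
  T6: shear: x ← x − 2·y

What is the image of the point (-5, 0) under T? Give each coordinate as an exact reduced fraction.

T(p) = (2, -58/5)

T1 translate by (-6, -5): (-5, 0) → (-11, -5)
T2 reflect across y = 0: (-11, -5) → (-11, 5)
T3 rotate counter-clockwise with cos θ = 3/5, sin θ = 4/5: (-11, 5) → (-53/5, -29/5)
T4 scale by (-2, -2): (-53/5, -29/5) → (106/5, 58/5)
T5 scale by (-1, -1): (106/5, 58/5) → (-106/5, -58/5)
T6 shear: x ← x − 2·y: (-106/5, -58/5) → (2, -58/5)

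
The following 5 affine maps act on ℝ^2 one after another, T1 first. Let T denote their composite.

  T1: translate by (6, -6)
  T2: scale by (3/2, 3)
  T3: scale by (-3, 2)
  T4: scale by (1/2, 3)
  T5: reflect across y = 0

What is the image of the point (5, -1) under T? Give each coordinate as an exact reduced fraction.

T1 translate by (6, -6): (5, -1) → (11, -7)
T2 scale by (3/2, 3): (11, -7) → (33/2, -21)
T3 scale by (-3, 2): (33/2, -21) → (-99/2, -42)
T4 scale by (1/2, 3): (-99/2, -42) → (-99/4, -126)
T5 reflect across y = 0: (-99/4, -126) → (-99/4, 126)

T(p) = (-99/4, 126)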